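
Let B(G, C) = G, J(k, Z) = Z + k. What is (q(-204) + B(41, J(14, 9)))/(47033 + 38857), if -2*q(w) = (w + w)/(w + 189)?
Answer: 137/429450 ≈ 0.00031901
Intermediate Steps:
q(w) = -w/(189 + w) (q(w) = -(w + w)/(2*(w + 189)) = -2*w/(2*(189 + w)) = -w/(189 + w))
(q(-204) + B(41, J(14, 9)))/(47033 + 38857) = (-1*(-204)/(189 - 204) + 41)/(47033 + 38857) = (-1*(-204)/(-15) + 41)/85890 = (-1*(-204)*(-1/15) + 41)*(1/85890) = (-68/5 + 41)*(1/85890) = (137/5)*(1/85890) = 137/429450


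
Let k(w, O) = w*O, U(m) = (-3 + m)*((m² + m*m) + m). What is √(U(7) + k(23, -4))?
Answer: 2*√82 ≈ 18.111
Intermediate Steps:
U(m) = (-3 + m)*(m + 2*m²) (U(m) = (-3 + m)*((m² + m²) + m) = (-3 + m)*(2*m² + m) = (-3 + m)*(m + 2*m²))
k(w, O) = O*w
√(U(7) + k(23, -4)) = √(7*(-3 - 5*7 + 2*7²) - 4*23) = √(7*(-3 - 35 + 2*49) - 92) = √(7*(-3 - 35 + 98) - 92) = √(7*60 - 92) = √(420 - 92) = √328 = 2*√82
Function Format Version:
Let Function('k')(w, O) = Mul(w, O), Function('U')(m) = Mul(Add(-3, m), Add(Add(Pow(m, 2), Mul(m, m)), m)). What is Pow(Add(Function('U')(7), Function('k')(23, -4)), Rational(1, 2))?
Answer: Mul(2, Pow(82, Rational(1, 2))) ≈ 18.111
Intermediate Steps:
Function('U')(m) = Mul(Add(-3, m), Add(m, Mul(2, Pow(m, 2)))) (Function('U')(m) = Mul(Add(-3, m), Add(Add(Pow(m, 2), Pow(m, 2)), m)) = Mul(Add(-3, m), Add(Mul(2, Pow(m, 2)), m)) = Mul(Add(-3, m), Add(m, Mul(2, Pow(m, 2)))))
Function('k')(w, O) = Mul(O, w)
Pow(Add(Function('U')(7), Function('k')(23, -4)), Rational(1, 2)) = Pow(Add(Mul(7, Add(-3, Mul(-5, 7), Mul(2, Pow(7, 2)))), Mul(-4, 23)), Rational(1, 2)) = Pow(Add(Mul(7, Add(-3, -35, Mul(2, 49))), -92), Rational(1, 2)) = Pow(Add(Mul(7, Add(-3, -35, 98)), -92), Rational(1, 2)) = Pow(Add(Mul(7, 60), -92), Rational(1, 2)) = Pow(Add(420, -92), Rational(1, 2)) = Pow(328, Rational(1, 2)) = Mul(2, Pow(82, Rational(1, 2)))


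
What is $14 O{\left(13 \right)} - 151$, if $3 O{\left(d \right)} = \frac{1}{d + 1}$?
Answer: $- \frac{452}{3} \approx -150.67$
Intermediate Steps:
$O{\left(d \right)} = \frac{1}{3 \left(1 + d\right)}$ ($O{\left(d \right)} = \frac{1}{3 \left(d + 1\right)} = \frac{1}{3 \left(1 + d\right)}$)
$14 O{\left(13 \right)} - 151 = 14 \frac{1}{3 \left(1 + 13\right)} - 151 = 14 \frac{1}{3 \cdot 14} - 151 = 14 \cdot \frac{1}{3} \cdot \frac{1}{14} - 151 = 14 \cdot \frac{1}{42} - 151 = \frac{1}{3} - 151 = - \frac{452}{3}$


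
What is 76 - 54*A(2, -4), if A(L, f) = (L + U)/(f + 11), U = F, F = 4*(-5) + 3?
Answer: 1342/7 ≈ 191.71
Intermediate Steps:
F = -17 (F = -20 + 3 = -17)
U = -17
A(L, f) = (-17 + L)/(11 + f) (A(L, f) = (L - 17)/(f + 11) = (-17 + L)/(11 + f))
76 - 54*A(2, -4) = 76 - 54*(-17 + 2)/(11 - 4) = 76 - 54*(-15)/7 = 76 - 54*(-15/7) = 76 + 810/7 = 1342/7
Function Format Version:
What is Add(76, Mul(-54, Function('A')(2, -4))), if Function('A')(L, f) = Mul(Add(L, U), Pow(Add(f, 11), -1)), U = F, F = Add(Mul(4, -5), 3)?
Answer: Rational(1342, 7) ≈ 191.71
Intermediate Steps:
F = -17 (F = Add(-20, 3) = -17)
U = -17
Function('A')(L, f) = Mul(Pow(Add(11, f), -1), Add(-17, L)) (Function('A')(L, f) = Mul(Add(L, -17), Pow(Add(f, 11), -1)) = Mul(Add(-17, L), Pow(Add(11, f), -1)) = Mul(Pow(Add(11, f), -1), Add(-17, L)))
Add(76, Mul(-54, Function('A')(2, -4))) = Add(76, Mul(-54, Mul(Pow(Add(11, -4), -1), Add(-17, 2)))) = Add(76, Mul(-54, Mul(Pow(7, -1), -15))) = Add(76, Mul(-54, Mul(Rational(1, 7), -15))) = Add(76, Mul(-54, Rational(-15, 7))) = Add(76, Rational(810, 7)) = Rational(1342, 7)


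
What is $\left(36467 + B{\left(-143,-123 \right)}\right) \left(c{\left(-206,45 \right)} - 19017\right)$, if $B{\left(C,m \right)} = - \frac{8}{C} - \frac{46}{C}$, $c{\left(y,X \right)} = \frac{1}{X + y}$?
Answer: $- \frac{15966458483230}{23023} \approx -6.935 \cdot 10^{8}$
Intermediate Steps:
$B{\left(C,m \right)} = - \frac{54}{C}$
$\left(36467 + B{\left(-143,-123 \right)}\right) \left(c{\left(-206,45 \right)} - 19017\right) = \left(36467 - \frac{54}{-143}\right) \left(\frac{1}{45 - 206} - 19017\right) = \left(36467 - - \frac{54}{143}\right) \left(\frac{1}{-161} - 19017\right) = \left(36467 + \frac{54}{143}\right) \left(- \frac{1}{161} - 19017\right) = \frac{5214835}{143} \left(- \frac{3061738}{161}\right) = - \frac{15966458483230}{23023}$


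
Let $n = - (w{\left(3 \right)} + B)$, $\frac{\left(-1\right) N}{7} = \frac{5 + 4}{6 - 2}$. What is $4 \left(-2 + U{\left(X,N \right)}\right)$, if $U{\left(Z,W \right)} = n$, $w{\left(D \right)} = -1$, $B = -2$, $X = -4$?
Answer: $4$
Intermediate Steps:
$N = - \frac{63}{4}$ ($N = - 7 \frac{5 + 4}{6 - 2} = - 7 \cdot \frac{9}{4} = - 7 \cdot 9 \cdot \frac{1}{4} = \left(-7\right) \frac{9}{4} = - \frac{63}{4} \approx -15.75$)
$n = 3$ ($n = - (-1 - 2) = \left(-1\right) \left(-3\right) = 3$)
$U{\left(Z,W \right)} = 3$
$4 \left(-2 + U{\left(X,N \right)}\right) = 4 \left(-2 + 3\right) = 4 \cdot 1 = 4$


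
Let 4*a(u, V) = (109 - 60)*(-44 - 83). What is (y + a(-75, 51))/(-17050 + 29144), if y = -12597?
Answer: -56611/48376 ≈ -1.1702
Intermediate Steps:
a(u, V) = -6223/4 (a(u, V) = ((109 - 60)*(-44 - 83))/4 = (49*(-127))/4 = (1/4)*(-6223) = -6223/4)
(y + a(-75, 51))/(-17050 + 29144) = (-12597 - 6223/4)/(-17050 + 29144) = -56611/4/12094 = -56611/4*1/12094 = -56611/48376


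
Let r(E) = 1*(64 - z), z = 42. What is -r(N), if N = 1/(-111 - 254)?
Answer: -22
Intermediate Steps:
N = -1/365 (N = 1/(-365) = -1/365 ≈ -0.0027397)
r(E) = 22 (r(E) = 1*(64 - 1*42) = 1*(64 - 42) = 1*22 = 22)
-r(N) = -1*22 = -22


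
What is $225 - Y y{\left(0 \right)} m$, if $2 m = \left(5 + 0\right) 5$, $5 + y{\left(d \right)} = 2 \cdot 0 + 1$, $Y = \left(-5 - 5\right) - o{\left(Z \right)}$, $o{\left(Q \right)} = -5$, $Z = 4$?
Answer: $-25$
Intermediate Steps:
$Y = -5$ ($Y = \left(-5 - 5\right) - -5 = \left(-5 - 5\right) + 5 = -10 + 5 = -5$)
$y{\left(d \right)} = -4$ ($y{\left(d \right)} = -5 + \left(2 \cdot 0 + 1\right) = -5 + \left(0 + 1\right) = -5 + 1 = -4$)
$m = \frac{25}{2}$ ($m = \frac{\left(5 + 0\right) 5}{2} = \frac{5 \cdot 5}{2} = \frac{1}{2} \cdot 25 = \frac{25}{2} \approx 12.5$)
$225 - Y y{\left(0 \right)} m = 225 - \left(-5\right) \left(-4\right) \frac{25}{2} = 225 - 20 \cdot \frac{25}{2} = 225 - 250 = -25$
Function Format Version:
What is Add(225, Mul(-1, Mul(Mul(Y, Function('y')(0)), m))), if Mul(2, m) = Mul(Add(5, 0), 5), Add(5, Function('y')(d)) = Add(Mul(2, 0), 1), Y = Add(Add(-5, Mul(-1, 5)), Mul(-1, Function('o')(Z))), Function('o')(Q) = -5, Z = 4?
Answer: -25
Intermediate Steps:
Y = -5 (Y = Add(Add(-5, Mul(-1, 5)), Mul(-1, -5)) = Add(Add(-5, -5), 5) = Add(-10, 5) = -5)
Function('y')(d) = -4 (Function('y')(d) = Add(-5, Add(Mul(2, 0), 1)) = Add(-5, Add(0, 1)) = Add(-5, 1) = -4)
m = Rational(25, 2) (m = Mul(Rational(1, 2), Mul(Add(5, 0), 5)) = Mul(Rational(1, 2), Mul(5, 5)) = Mul(Rational(1, 2), 25) = Rational(25, 2) ≈ 12.500)
Add(225, Mul(-1, Mul(Mul(Y, Function('y')(0)), m))) = Add(225, Mul(-1, Mul(Mul(-5, -4), Rational(25, 2)))) = Add(225, Mul(-1, Mul(20, Rational(25, 2)))) = Add(225, Mul(-1, 250)) = Add(225, -250) = -25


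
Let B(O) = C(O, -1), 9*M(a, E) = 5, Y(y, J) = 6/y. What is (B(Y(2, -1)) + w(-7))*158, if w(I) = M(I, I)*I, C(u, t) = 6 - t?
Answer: 4424/9 ≈ 491.56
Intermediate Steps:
M(a, E) = 5/9 (M(a, E) = (1/9)*5 = 5/9)
w(I) = 5*I/9
B(O) = 7 (B(O) = 6 - 1*(-1) = 6 + 1 = 7)
(B(Y(2, -1)) + w(-7))*158 = (7 + (5/9)*(-7))*158 = (7 - 35/9)*158 = (28/9)*158 = 4424/9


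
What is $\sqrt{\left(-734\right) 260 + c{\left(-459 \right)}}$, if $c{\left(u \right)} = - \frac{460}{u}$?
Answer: $\frac{10 i \sqrt{44673501}}{153} \approx 436.85 i$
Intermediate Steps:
$\sqrt{\left(-734\right) 260 + c{\left(-459 \right)}} = \sqrt{\left(-734\right) 260 - \frac{460}{-459}} = \sqrt{-190840 - - \frac{460}{459}} = \sqrt{-190840 + \frac{460}{459}} = \sqrt{- \frac{87595100}{459}} = \frac{10 i \sqrt{44673501}}{153}$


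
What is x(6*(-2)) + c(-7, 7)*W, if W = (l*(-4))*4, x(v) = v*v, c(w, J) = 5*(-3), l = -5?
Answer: -1056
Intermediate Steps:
c(w, J) = -15
x(v) = v²
W = 80 (W = -5*(-4)*4 = 20*4 = 80)
x(6*(-2)) + c(-7, 7)*W = (6*(-2))² - 15*80 = (-12)² - 1200 = 144 - 1200 = -1056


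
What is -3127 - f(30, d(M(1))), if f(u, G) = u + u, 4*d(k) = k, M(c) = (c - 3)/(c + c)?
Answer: -3187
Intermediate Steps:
M(c) = (-3 + c)/(2*c) (M(c) = (-3 + c)/((2*c)) = (-3 + c)*(1/(2*c)) = (-3 + c)/(2*c))
d(k) = k/4
f(u, G) = 2*u
-3127 - f(30, d(M(1))) = -3127 - 2*30 = -3127 - 1*60 = -3127 - 60 = -3187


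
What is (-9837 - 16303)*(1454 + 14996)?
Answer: -430003000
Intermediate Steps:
(-9837 - 16303)*(1454 + 14996) = -26140*16450 = -430003000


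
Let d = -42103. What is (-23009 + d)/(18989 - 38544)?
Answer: 65112/19555 ≈ 3.3297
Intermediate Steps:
(-23009 + d)/(18989 - 38544) = (-23009 - 42103)/(18989 - 38544) = -65112/(-19555) = -65112*(-1/19555) = 65112/19555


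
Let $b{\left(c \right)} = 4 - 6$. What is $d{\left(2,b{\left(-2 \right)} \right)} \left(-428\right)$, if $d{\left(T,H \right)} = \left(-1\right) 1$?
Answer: $428$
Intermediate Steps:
$b{\left(c \right)} = -2$ ($b{\left(c \right)} = 4 - 6 = -2$)
$d{\left(T,H \right)} = -1$
$d{\left(2,b{\left(-2 \right)} \right)} \left(-428\right) = \left(-1\right) \left(-428\right) = 428$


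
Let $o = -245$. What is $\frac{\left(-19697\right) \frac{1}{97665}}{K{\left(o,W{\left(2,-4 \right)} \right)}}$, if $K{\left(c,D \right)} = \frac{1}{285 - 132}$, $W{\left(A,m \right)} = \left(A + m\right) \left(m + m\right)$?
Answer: $- \frac{59091}{1915} \approx -30.857$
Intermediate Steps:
$W{\left(A,m \right)} = 2 m \left(A + m\right)$ ($W{\left(A,m \right)} = \left(A + m\right) 2 m = 2 m \left(A + m\right)$)
$K{\left(c,D \right)} = \frac{1}{153}$
$\frac{\left(-19697\right) \frac{1}{97665}}{K{\left(o,W{\left(2,-4 \right)} \right)}} = - \frac{19697}{97665} \frac{1}{\frac{1}{153}} = \left(-19697\right) \frac{1}{97665} \cdot 153 = \left(- \frac{19697}{97665}\right) 153 = - \frac{59091}{1915}$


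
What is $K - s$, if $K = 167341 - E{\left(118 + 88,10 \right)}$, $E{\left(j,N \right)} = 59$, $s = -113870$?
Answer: $281152$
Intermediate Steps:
$K = 167282$ ($K = 167341 - 59 = 167282$)
$K - s = 167282 - -113870 = 167282 + 113870 = 281152$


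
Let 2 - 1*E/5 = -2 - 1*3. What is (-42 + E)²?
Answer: 49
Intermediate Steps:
E = 35 (E = 10 - 5*(-2 - 1*3) = 10 - 5*(-2 - 3) = 10 - 5*(-5) = 10 + 25 = 35)
(-42 + E)² = (-42 + 35)² = (-7)² = 49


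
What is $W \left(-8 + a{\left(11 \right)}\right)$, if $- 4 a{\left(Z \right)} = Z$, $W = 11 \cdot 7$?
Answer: $- \frac{3311}{4} \approx -827.75$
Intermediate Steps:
$W = 77$
$a{\left(Z \right)} = - \frac{Z}{4}$
$W \left(-8 + a{\left(11 \right)}\right) = 77 \left(-8 - \frac{11}{4}\right) = 77 \left(- \frac{43}{4}\right) = - \frac{3311}{4}$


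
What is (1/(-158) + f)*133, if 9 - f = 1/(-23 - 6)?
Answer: 5501811/4582 ≈ 1200.7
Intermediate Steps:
f = 262/29 (f = 9 - 1/(-23 - 6) = 9 - 1/(-29) = 9 - 1*(-1/29) = 9 + 1/29 = 262/29 ≈ 9.0345)
(1/(-158) + f)*133 = (1/(-158) + 262/29)*133 = (-1/158 + 262/29)*133 = (41367/4582)*133 = 5501811/4582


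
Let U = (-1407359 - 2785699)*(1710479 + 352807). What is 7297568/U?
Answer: -1824392/2162869467147 ≈ -8.4351e-7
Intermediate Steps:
U = -8651477868588 (U = -4193058*2063286 = -8651477868588)
7297568/U = 7297568/(-8651477868588) = 7297568*(-1/8651477868588) = -1824392/2162869467147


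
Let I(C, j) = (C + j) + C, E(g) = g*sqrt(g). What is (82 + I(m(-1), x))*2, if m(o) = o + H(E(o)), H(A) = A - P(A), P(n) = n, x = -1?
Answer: 158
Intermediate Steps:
E(g) = g**(3/2)
H(A) = 0 (H(A) = A - A = 0)
m(o) = o (m(o) = o + 0 = o)
I(C, j) = j + 2*C
(82 + I(m(-1), x))*2 = (82 + (-1 + 2*(-1)))*2 = (82 + (-1 - 2))*2 = (82 - 3)*2 = 79*2 = 158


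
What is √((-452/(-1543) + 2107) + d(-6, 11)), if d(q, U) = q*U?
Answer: √4860010245/1543 ≈ 45.181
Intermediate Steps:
d(q, U) = U*q
√((-452/(-1543) + 2107) + d(-6, 11)) = √((-452/(-1543) + 2107) + 11*(-6)) = √((-452*(-1/1543) + 2107) - 66) = √((452/1543 + 2107) - 66) = √(3251553/1543 - 66) = √(3149715/1543) = √4860010245/1543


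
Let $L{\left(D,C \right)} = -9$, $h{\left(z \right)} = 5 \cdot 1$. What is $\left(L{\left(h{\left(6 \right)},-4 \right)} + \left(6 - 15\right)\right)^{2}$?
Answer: $324$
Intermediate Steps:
$h{\left(z \right)} = 5$
$\left(L{\left(h{\left(6 \right)},-4 \right)} + \left(6 - 15\right)\right)^{2} = \left(-9 + \left(6 - 15\right)\right)^{2} = \left(-9 - 9\right)^{2} = \left(-18\right)^{2} = 324$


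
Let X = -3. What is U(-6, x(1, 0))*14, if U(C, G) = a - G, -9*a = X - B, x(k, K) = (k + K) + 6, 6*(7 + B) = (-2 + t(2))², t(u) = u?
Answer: -938/9 ≈ -104.22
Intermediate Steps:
B = -7 (B = -7 + (-2 + 2)²/6 = -7 + (⅙)*0² = -7 + (⅙)*0 = -7 + 0 = -7)
x(k, K) = 6 + K + k (x(k, K) = (K + k) + 6 = 6 + K + k)
a = -4/9 (a = -(-3 - 1*(-7))/9 = -(-3 + 7)/9 = -⅑*4 = -4/9 ≈ -0.44444)
U(C, G) = -4/9 - G
U(-6, x(1, 0))*14 = (-4/9 - (6 + 0 + 1))*14 = (-4/9 - 1*7)*14 = (-4/9 - 7)*14 = -67/9*14 = -938/9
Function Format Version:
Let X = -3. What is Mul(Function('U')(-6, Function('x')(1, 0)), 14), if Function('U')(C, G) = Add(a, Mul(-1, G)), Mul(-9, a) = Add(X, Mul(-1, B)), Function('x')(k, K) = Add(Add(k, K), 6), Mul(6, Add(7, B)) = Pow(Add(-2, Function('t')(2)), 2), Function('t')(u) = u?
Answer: Rational(-938, 9) ≈ -104.22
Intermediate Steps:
B = -7 (B = Add(-7, Mul(Rational(1, 6), Pow(Add(-2, 2), 2))) = Add(-7, Mul(Rational(1, 6), Pow(0, 2))) = Add(-7, Mul(Rational(1, 6), 0)) = Add(-7, 0) = -7)
Function('x')(k, K) = Add(6, K, k) (Function('x')(k, K) = Add(Add(K, k), 6) = Add(6, K, k))
a = Rational(-4, 9) (a = Mul(Rational(-1, 9), Add(-3, Mul(-1, -7))) = Mul(Rational(-1, 9), Add(-3, 7)) = Mul(Rational(-1, 9), 4) = Rational(-4, 9) ≈ -0.44444)
Function('U')(C, G) = Add(Rational(-4, 9), Mul(-1, G))
Mul(Function('U')(-6, Function('x')(1, 0)), 14) = Mul(Add(Rational(-4, 9), Mul(-1, Add(6, 0, 1))), 14) = Mul(Add(Rational(-4, 9), Mul(-1, 7)), 14) = Mul(Add(Rational(-4, 9), -7), 14) = Mul(Rational(-67, 9), 14) = Rational(-938, 9)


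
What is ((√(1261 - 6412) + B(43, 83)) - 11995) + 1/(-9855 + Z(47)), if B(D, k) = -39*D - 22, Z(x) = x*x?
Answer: -104704325/7646 + I*√5151 ≈ -13694.0 + 71.771*I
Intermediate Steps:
Z(x) = x²
B(D, k) = -22 - 39*D
((√(1261 - 6412) + B(43, 83)) - 11995) + 1/(-9855 + Z(47)) = ((√(1261 - 6412) + (-22 - 39*43)) - 11995) + 1/(-9855 + 47²) = ((√(-5151) + (-22 - 1677)) - 11995) + 1/(-9855 + 2209) = ((I*√5151 - 1699) - 11995) + 1/(-7646) = ((-1699 + I*√5151) - 11995) - 1/7646 = (-13694 + I*√5151) - 1/7646 = -104704325/7646 + I*√5151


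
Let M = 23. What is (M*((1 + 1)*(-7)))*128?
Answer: -41216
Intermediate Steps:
(M*((1 + 1)*(-7)))*128 = (23*((1 + 1)*(-7)))*128 = (23*(2*(-7)))*128 = (23*(-14))*128 = -322*128 = -41216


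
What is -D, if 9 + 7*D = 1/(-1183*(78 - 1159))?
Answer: 11509406/8951761 ≈ 1.2857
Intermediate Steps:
D = -11509406/8951761 (D = -9/7 + 1/(7*((-1183*(78 - 1159)))) = -9/7 + 1/(7*((-1183*(-1081)))) = -9/7 + (⅐)/1278823 = -9/7 + (⅐)*(1/1278823) = -9/7 + 1/8951761 = -11509406/8951761 ≈ -1.2857)
-D = -1*(-11509406/8951761) = 11509406/8951761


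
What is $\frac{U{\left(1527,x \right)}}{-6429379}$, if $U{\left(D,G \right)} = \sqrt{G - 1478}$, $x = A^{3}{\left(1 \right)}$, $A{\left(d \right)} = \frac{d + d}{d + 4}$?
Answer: $- \frac{i \sqrt{923710}}{160734475} \approx - 5.9794 \cdot 10^{-6} i$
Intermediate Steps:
$A{\left(d \right)} = \frac{2 d}{4 + d}$
$x = \frac{8}{125}$ ($x = \left(2 \cdot 1 \frac{1}{4 + 1}\right)^{3} = \left(2 \cdot 1 \cdot \frac{1}{5}\right)^{3} = \left(\frac{2}{5}\right)^{3} = \frac{8}{125} \approx 0.064$)
$U{\left(D,G \right)} = \sqrt{-1478 + G}$
$\frac{U{\left(1527,x \right)}}{-6429379} = \frac{\sqrt{-1478 + \frac{8}{125}}}{-6429379} = \sqrt{- \frac{184742}{125}} \left(- \frac{1}{6429379}\right) = \frac{i \sqrt{923710}}{25} \left(- \frac{1}{6429379}\right) = - \frac{i \sqrt{923710}}{160734475}$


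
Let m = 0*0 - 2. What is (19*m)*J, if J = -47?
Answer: 1786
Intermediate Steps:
m = -2 (m = 0 - 2 = -2)
(19*m)*J = (19*(-2))*(-47) = -38*(-47) = 1786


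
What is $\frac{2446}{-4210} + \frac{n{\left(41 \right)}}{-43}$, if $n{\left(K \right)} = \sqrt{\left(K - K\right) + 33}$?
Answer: $- \frac{1223}{2105} - \frac{\sqrt{33}}{43} \approx -0.71459$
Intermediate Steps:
$n{\left(K \right)} = \sqrt{33}$ ($n{\left(K \right)} = \sqrt{0 + 33} = \sqrt{33}$)
$\frac{2446}{-4210} + \frac{n{\left(41 \right)}}{-43} = \frac{2446}{-4210} + \frac{\sqrt{33}}{-43} = 2446 \left(- \frac{1}{4210}\right) + \sqrt{33} \left(- \frac{1}{43}\right) = - \frac{1223}{2105} - \frac{\sqrt{33}}{43}$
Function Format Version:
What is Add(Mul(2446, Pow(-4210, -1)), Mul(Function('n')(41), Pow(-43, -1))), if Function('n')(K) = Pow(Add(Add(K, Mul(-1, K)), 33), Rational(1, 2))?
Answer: Add(Rational(-1223, 2105), Mul(Rational(-1, 43), Pow(33, Rational(1, 2)))) ≈ -0.71459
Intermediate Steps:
Function('n')(K) = Pow(33, Rational(1, 2)) (Function('n')(K) = Pow(Add(0, 33), Rational(1, 2)) = Pow(33, Rational(1, 2)))
Add(Mul(2446, Pow(-4210, -1)), Mul(Function('n')(41), Pow(-43, -1))) = Add(Mul(2446, Pow(-4210, -1)), Mul(Pow(33, Rational(1, 2)), Pow(-43, -1))) = Add(Mul(2446, Rational(-1, 4210)), Mul(Pow(33, Rational(1, 2)), Rational(-1, 43))) = Add(Rational(-1223, 2105), Mul(Rational(-1, 43), Pow(33, Rational(1, 2))))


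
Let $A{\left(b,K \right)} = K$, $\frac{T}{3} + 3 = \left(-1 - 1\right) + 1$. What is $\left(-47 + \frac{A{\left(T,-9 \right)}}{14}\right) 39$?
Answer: $- \frac{26013}{14} \approx -1858.1$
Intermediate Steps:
$T = -12$ ($T = -9 + 3 \left(\left(-1 - 1\right) + 1\right) = -9 + 3 \left(-2 + 1\right) = -9 + 3 \left(-1\right) = -9 - 3 = -12$)
$\left(-47 + \frac{A{\left(T,-9 \right)}}{14}\right) 39 = \left(-47 - \frac{9}{14}\right) 39 = \left(- \frac{667}{14}\right) 39 = - \frac{26013}{14}$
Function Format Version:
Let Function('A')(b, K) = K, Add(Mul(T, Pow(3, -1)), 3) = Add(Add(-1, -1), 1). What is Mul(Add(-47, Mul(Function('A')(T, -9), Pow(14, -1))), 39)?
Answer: Rational(-26013, 14) ≈ -1858.1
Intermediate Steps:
T = -12 (T = Add(-9, Mul(3, Add(Add(-1, -1), 1))) = Add(-9, Mul(3, Add(-2, 1))) = Add(-9, Mul(3, -1)) = Add(-9, -3) = -12)
Mul(Add(-47, Mul(Function('A')(T, -9), Pow(14, -1))), 39) = Mul(Add(-47, Mul(-9, Pow(14, -1))), 39) = Mul(Add(-47, Mul(-9, Rational(1, 14))), 39) = Mul(Add(-47, Rational(-9, 14)), 39) = Mul(Rational(-667, 14), 39) = Rational(-26013, 14)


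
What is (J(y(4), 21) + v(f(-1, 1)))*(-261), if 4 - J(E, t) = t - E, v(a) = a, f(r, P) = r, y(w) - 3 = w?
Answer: 2871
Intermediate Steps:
y(w) = 3 + w
J(E, t) = 4 + E - t (J(E, t) = 4 - (t - E) = 4 + (E - t) = 4 + E - t)
(J(y(4), 21) + v(f(-1, 1)))*(-261) = ((4 + (3 + 4) - 1*21) - 1)*(-261) = ((4 + 7 - 21) - 1)*(-261) = (-10 - 1)*(-261) = -11*(-261) = 2871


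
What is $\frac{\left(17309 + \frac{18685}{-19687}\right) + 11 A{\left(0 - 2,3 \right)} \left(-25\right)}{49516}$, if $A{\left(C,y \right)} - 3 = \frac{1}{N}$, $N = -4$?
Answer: $\frac{1303421217}{3899285968} \approx 0.33427$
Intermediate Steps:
$A{\left(C,y \right)} = \frac{11}{4}$ ($A{\left(C,y \right)} = 3 + \frac{1}{-4} = 3 - \frac{1}{4} = \frac{11}{4}$)
$\frac{\left(17309 + \frac{18685}{-19687}\right) + 11 A{\left(0 - 2,3 \right)} \left(-25\right)}{49516} = \frac{\left(17309 + \frac{18685}{-19687}\right) + 11 \cdot \frac{11}{4} \left(-25\right)}{49516} = \left(\left(17309 + 18685 \left(- \frac{1}{19687}\right)\right) + \frac{121}{4} \left(-25\right)\right) \frac{1}{49516} = \left(\left(17309 - \frac{18685}{19687}\right) - \frac{3025}{4}\right) \frac{1}{49516} = \left(\frac{340743598}{19687} - \frac{3025}{4}\right) \frac{1}{49516} = \frac{1303421217}{78748} \cdot \frac{1}{49516} = \frac{1303421217}{3899285968}$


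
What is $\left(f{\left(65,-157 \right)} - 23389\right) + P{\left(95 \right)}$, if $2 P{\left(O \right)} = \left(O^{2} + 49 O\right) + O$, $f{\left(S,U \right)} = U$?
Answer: $- \frac{33317}{2} \approx -16659.0$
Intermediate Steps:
$P{\left(O \right)} = \frac{O^{2}}{2} + 25 O$ ($P{\left(O \right)} = \frac{\left(O^{2} + 49 O\right) + O}{2} = \frac{O^{2} + 50 O}{2} = \frac{O^{2}}{2} + 25 O$)
$\left(f{\left(65,-157 \right)} - 23389\right) + P{\left(95 \right)} = \left(-157 - 23389\right) + \frac{1}{2} \cdot 95 \left(50 + 95\right) = \left(-157 - 23389\right) + \frac{1}{2} \cdot 95 \cdot 145 = -23546 + \frac{13775}{2} = - \frac{33317}{2}$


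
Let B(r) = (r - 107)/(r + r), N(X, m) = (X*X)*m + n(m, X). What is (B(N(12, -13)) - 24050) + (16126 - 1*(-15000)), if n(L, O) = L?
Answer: 13339256/1885 ≈ 7076.5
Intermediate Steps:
N(X, m) = m + m*X**2 (N(X, m) = (X*X)*m + m = X**2*m + m = m*X**2 + m = m + m*X**2)
B(r) = (-107 + r)/(2*r) (B(r) = (-107 + r)/((2*r)) = (-107 + r)*(1/(2*r)) = (-107 + r)/(2*r))
(B(N(12, -13)) - 24050) + (16126 - 1*(-15000)) = ((-107 - 13*(1 + 12**2))/(2*((-13*(1 + 12**2)))) - 24050) + (16126 - 1*(-15000)) = ((-107 - 13*(1 + 144))/(2*((-13*(1 + 144)))) - 24050) + (16126 + 15000) = ((-107 - 13*145)/(2*((-13*145))) - 24050) + 31126 = ((1/2)*(-107 - 1885)/(-1885) - 24050) + 31126 = ((1/2)*(-1/1885)*(-1992) - 24050) + 31126 = (996/1885 - 24050) + 31126 = -45333254/1885 + 31126 = 13339256/1885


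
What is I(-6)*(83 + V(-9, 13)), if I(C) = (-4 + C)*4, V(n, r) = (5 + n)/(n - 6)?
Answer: -9992/3 ≈ -3330.7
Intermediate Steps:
V(n, r) = (5 + n)/(-6 + n)
I(C) = -16 + 4*C
I(-6)*(83 + V(-9, 13)) = (-16 + 4*(-6))*(83 + (5 - 9)/(-6 - 9)) = (-16 - 24)*(83 - 4/(-15)) = -40*(83 - 1/15*(-4)) = -40*(83 + 4/15) = -40*1249/15 = -9992/3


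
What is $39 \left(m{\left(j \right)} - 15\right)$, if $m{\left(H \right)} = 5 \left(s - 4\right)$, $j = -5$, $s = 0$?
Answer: $-1365$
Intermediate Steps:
$m{\left(H \right)} = -20$ ($m{\left(H \right)} = 5 \left(0 - 4\right) = 5 \left(-4\right) = -20$)
$39 \left(m{\left(j \right)} - 15\right) = 39 \left(-20 - 15\right) = 39 \left(-35\right) = -1365$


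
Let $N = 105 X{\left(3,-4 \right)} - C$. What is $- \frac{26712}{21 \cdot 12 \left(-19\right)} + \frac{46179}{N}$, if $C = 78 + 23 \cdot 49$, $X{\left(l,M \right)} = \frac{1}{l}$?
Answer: $- \frac{83709}{2470} \approx -33.89$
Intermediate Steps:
$C = 1205$ ($C = 78 + 1127 = 1205$)
$N = -1170$ ($N = \frac{105}{3} - 1205 = 105 \cdot \frac{1}{3} - 1205 = 35 - 1205 = -1170$)
$- \frac{26712}{21 \cdot 12 \left(-19\right)} + \frac{46179}{N} = - \frac{26712}{21 \cdot 12 \left(-19\right)} + \frac{46179}{-1170} = - \frac{26712}{252 \left(-19\right)} + 46179 \left(- \frac{1}{1170}\right) = - \frac{26712}{-4788} - \frac{5131}{130} = \left(-26712\right) \left(- \frac{1}{4788}\right) - \frac{5131}{130} = \frac{106}{19} - \frac{5131}{130} = - \frac{83709}{2470}$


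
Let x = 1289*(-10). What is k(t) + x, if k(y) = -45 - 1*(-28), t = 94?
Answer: -12907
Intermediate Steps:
x = -12890
k(y) = -17 (k(y) = -45 + 28 = -17)
k(t) + x = -17 - 12890 = -12907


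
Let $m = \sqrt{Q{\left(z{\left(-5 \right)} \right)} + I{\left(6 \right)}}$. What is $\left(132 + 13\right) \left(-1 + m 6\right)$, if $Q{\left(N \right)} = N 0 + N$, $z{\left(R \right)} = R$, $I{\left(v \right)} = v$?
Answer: $725$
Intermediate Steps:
$Q{\left(N \right)} = N$ ($Q{\left(N \right)} = 0 + N = N$)
$m = 1$ ($m = \sqrt{-5 + 6} = \sqrt{1} = 1$)
$\left(132 + 13\right) \left(-1 + m 6\right) = \left(132 + 13\right) \left(-1 + 1 \cdot 6\right) = 145 \left(-1 + 6\right) = 145 \cdot 5 = 725$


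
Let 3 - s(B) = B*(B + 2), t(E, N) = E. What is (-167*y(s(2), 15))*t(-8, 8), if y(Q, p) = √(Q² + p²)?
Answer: 6680*√10 ≈ 21124.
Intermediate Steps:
s(B) = 3 - B*(2 + B) (s(B) = 3 - B*(B + 2) = 3 - B*(2 + B))
(-167*y(s(2), 15))*t(-8, 8) = -167*√((3 - 1*2² - 2*2)² + 15²)*(-8) = -167*√((3 - 1*4 - 4)² + 225)*(-8) = -167*√((3 - 4 - 4)² + 225)*(-8) = -167*√((-5)² + 225)*(-8) = -167*√(25 + 225)*(-8) = -835*√10*(-8) = 6680*√10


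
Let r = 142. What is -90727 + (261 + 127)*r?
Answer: -35631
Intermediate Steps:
-90727 + (261 + 127)*r = -90727 + (261 + 127)*142 = -90727 + 388*142 = -90727 + 55096 = -35631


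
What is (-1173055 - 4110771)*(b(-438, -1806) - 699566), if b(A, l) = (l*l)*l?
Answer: 31128150666420332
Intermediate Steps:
b(A, l) = l³ (b(A, l) = l²*l = l³)
(-1173055 - 4110771)*(b(-438, -1806) - 699566) = (-1173055 - 4110771)*((-1806)³ - 699566) = -5283826*(-5890514616 - 699566) = -5283826*(-5891214182) = 31128150666420332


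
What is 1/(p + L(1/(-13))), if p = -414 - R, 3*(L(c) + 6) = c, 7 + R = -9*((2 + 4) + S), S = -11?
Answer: -39/17863 ≈ -0.0021833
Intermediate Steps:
R = 38 (R = -7 - 9*((2 + 4) - 11) = -7 - 9*(6 - 11) = -7 - 9*(-5) = -7 + 45 = 38)
L(c) = -6 + c/3
p = -452 (p = -414 - 1*38 = -414 - 38 = -452)
1/(p + L(1/(-13))) = 1/(-452 + (-6 + (⅓)/(-13))) = 1/(-452 + (-6 + (⅓)*(-1/13))) = 1/(-452 + (-6 - 1/39)) = 1/(-452 - 235/39) = 1/(-17863/39) = -39/17863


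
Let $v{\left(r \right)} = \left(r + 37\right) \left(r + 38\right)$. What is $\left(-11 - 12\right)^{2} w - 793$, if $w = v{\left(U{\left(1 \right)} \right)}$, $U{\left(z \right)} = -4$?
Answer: $592745$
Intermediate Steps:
$v{\left(r \right)} = \left(37 + r\right) \left(38 + r\right)$
$w = 1122$ ($w = 1406 + \left(-4\right)^{2} + 75 \left(-4\right) = 1406 + 16 - 300 = 1122$)
$\left(-11 - 12\right)^{2} w - 793 = \left(-11 - 12\right)^{2} \cdot 1122 - 793 = \left(-23\right)^{2} \cdot 1122 - 793 = 529 \cdot 1122 - 793 = 593538 - 793 = 592745$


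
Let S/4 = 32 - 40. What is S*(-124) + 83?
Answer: 4051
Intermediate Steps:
S = -32 (S = 4*(32 - 40) = 4*(-8) = -32)
S*(-124) + 83 = -32*(-124) + 83 = 3968 + 83 = 4051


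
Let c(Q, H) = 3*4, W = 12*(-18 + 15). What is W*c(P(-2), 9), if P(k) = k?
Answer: -432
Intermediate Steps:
W = -36 (W = 12*(-3) = -36)
c(Q, H) = 12
W*c(P(-2), 9) = -36*12 = -432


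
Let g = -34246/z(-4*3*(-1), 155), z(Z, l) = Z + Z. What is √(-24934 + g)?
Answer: I*√948993/6 ≈ 162.36*I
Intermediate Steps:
z(Z, l) = 2*Z
g = -17123/12 (g = -34246/(2*(-4*3*(-1))) = -34246/(2*(-12*(-1))) = -34246/(2*12) = -34246/24 = -34246*1/24 = -17123/12 ≈ -1426.9)
√(-24934 + g) = √(-24934 - 17123/12) = √(-316331/12) = I*√948993/6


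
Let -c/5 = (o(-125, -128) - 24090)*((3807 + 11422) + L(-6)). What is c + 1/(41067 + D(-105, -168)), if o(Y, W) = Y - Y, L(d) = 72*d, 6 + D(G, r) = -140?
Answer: 72933443056651/40921 ≈ 1.7823e+9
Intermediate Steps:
D(G, r) = -146 (D(G, r) = -6 - 140 = -146)
o(Y, W) = 0
c = 1782298650 (c = -5*(0 - 24090)*((3807 + 11422) + 72*(-6)) = -(-120450)*(15229 - 432) = -(-120450)*14797 = -5*(-356459730) = 1782298650)
c + 1/(41067 + D(-105, -168)) = 1782298650 + 1/(41067 - 146) = 1782298650 + 1/40921 = 72933443056651/40921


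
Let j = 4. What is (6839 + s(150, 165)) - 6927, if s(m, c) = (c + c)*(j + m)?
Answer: 50732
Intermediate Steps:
s(m, c) = 2*c*(4 + m) (s(m, c) = (c + c)*(4 + m) = (2*c)*(4 + m) = 2*c*(4 + m))
(6839 + s(150, 165)) - 6927 = (6839 + 2*165*(4 + 150)) - 6927 = (6839 + 2*165*154) - 6927 = (6839 + 50820) - 6927 = 57659 - 6927 = 50732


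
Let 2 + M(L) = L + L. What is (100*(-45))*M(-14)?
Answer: 135000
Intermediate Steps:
M(L) = -2 + 2*L (M(L) = -2 + (L + L) = -2 + 2*L)
(100*(-45))*M(-14) = (100*(-45))*(-2 + 2*(-14)) = -4500*(-2 - 28) = -4500*(-30) = 135000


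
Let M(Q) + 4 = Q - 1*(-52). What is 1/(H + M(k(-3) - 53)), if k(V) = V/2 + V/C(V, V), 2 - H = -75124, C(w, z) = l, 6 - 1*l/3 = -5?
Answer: 22/1652627 ≈ 1.3312e-5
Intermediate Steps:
l = 33 (l = 18 - 3*(-5) = 18 + 15 = 33)
C(w, z) = 33
H = 75126 (H = 2 - 1*(-75124) = 2 + 75124 = 75126)
k(V) = 35*V/66 (k(V) = V/2 + V/33 = 35*V/66)
M(Q) = 48 + Q (M(Q) = -4 + (Q - 1*(-52)) = -4 + (Q + 52) = -4 + (52 + Q) = 48 + Q)
1/(H + M(k(-3) - 53)) = 1/(75126 + (48 + ((35/66)*(-3) - 53))) = 1/(75126 + (48 + (-35/22 - 53))) = 1/(75126 + (48 - 1201/22)) = 1/(75126 - 145/22) = 1/(1652627/22) = 22/1652627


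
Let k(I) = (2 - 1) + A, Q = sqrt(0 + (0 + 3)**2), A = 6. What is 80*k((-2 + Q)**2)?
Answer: 560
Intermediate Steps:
Q = 3 (Q = sqrt(0 + 3**2) = sqrt(0 + 9) = sqrt(9) = 3)
k(I) = 7 (k(I) = (2 - 1) + 6 = 1 + 6 = 7)
80*k((-2 + Q)**2) = 80*7 = 560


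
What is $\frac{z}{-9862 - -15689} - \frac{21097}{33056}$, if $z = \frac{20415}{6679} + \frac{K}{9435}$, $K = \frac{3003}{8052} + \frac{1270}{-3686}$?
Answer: $- \frac{870196119906298028417}{1364595190011424062240} \approx -0.6377$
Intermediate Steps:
$K = \frac{12773}{449692}$ ($K = 3003 \cdot \frac{1}{8052} + 1270 \left(- \frac{1}{3686}\right) = \frac{91}{244} - \frac{635}{1843} = \frac{12773}{449692} \approx 0.028404$)
$z = \frac{86617745979167}{28337955209580}$ ($z = \frac{20415}{6679} + \frac{12773}{449692 \cdot 9435} = 20415 \cdot \frac{1}{6679} + \frac{12773}{449692} \cdot \frac{1}{9435} = \frac{20415}{6679} + \frac{12773}{4242844020} = \frac{86617745979167}{28337955209580} \approx 3.0566$)
$\frac{z}{-9862 - -15689} - \frac{21097}{33056} = \frac{86617745979167}{28337955209580 \left(-9862 - -15689\right)} - \frac{21097}{33056} = \frac{86617745979167}{28337955209580 \left(-9862 + 15689\right)} - \frac{21097}{33056} = \frac{86617745979167}{28337955209580 \cdot 5827} - \frac{21097}{33056} = \frac{86617745979167}{28337955209580} \cdot \frac{1}{5827} - \frac{21097}{33056} = \frac{86617745979167}{165125265006222660} - \frac{21097}{33056} = - \frac{870196119906298028417}{1364595190011424062240}$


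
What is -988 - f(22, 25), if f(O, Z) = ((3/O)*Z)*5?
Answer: -22111/22 ≈ -1005.0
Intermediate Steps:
f(O, Z) = 15*Z/O (f(O, Z) = (3*Z/O)*5 = 15*Z/O)
-988 - f(22, 25) = -988 - 15*25/22 = -988 - 1*375/22 = -988 - 375/22 = -22111/22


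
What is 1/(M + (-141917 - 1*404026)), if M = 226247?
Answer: -1/319696 ≈ -3.1280e-6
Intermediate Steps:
1/(M + (-141917 - 1*404026)) = 1/(226247 + (-141917 - 1*404026)) = 1/(226247 + (-141917 - 404026)) = 1/(226247 - 545943) = 1/(-319696) = -1/319696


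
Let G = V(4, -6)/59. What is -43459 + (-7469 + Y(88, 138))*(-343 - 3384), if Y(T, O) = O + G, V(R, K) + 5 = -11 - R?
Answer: 1609546042/59 ≈ 2.7280e+7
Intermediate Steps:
V(R, K) = -16 - R (V(R, K) = -5 + (-11 - R) = -16 - R)
G = -20/59 (G = (-16 - 1*4)/59 = (-16 - 4)*(1/59) = -20*1/59 = -20/59 ≈ -0.33898)
Y(T, O) = -20/59 + O (Y(T, O) = O - 20/59 = -20/59 + O)
-43459 + (-7469 + Y(88, 138))*(-343 - 3384) = -43459 + (-7469 + (-20/59 + 138))*(-343 - 3384) = -43459 + (-7469 + 8122/59)*(-3727) = -43459 - 432549/59*(-3727) = -43459 + 1612110123/59 = 1609546042/59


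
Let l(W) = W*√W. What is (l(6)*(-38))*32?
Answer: -7296*√6 ≈ -17871.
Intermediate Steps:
l(W) = W^(3/2)
(l(6)*(-38))*32 = (6^(3/2)*(-38))*32 = ((6*√6)*(-38))*32 = -228*√6*32 = -7296*√6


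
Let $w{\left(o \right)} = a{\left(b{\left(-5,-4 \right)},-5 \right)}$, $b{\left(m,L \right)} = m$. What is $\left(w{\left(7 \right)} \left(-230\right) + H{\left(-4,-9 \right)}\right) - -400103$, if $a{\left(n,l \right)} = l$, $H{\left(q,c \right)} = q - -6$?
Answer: $401255$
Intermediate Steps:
$H{\left(q,c \right)} = 6 + q$ ($H{\left(q,c \right)} = q + 6 = 6 + q$)
$w{\left(o \right)} = -5$
$\left(w{\left(7 \right)} \left(-230\right) + H{\left(-4,-9 \right)}\right) - -400103 = \left(\left(-5\right) \left(-230\right) + \left(6 - 4\right)\right) - -400103 = \left(1150 + 2\right) + 400103 = 1152 + 400103 = 401255$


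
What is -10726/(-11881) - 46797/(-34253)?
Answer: 923392835/406959893 ≈ 2.2690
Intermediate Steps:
-10726/(-11881) - 46797/(-34253) = -10726*(-1/11881) - 46797*(-1/34253) = 10726/11881 + 46797/34253 = 923392835/406959893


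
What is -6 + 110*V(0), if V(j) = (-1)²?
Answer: 104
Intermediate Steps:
V(j) = 1
-6 + 110*V(0) = -6 + 110*1 = -6 + 110 = 104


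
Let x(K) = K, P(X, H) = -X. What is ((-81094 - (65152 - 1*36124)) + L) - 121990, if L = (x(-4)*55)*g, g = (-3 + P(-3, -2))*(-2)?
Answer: -232112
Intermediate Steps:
g = 0 (g = (-3 - 1*(-3))*(-2) = (-3 + 3)*(-2) = 0*(-2) = 0)
L = 0 (L = -4*55*0 = -220*0 = 0)
((-81094 - (65152 - 1*36124)) + L) - 121990 = ((-81094 - (65152 - 1*36124)) + 0) - 121990 = ((-81094 - (65152 - 36124)) + 0) - 121990 = ((-81094 - 1*29028) + 0) - 121990 = ((-81094 - 29028) + 0) - 121990 = (-110122 + 0) - 121990 = -110122 - 121990 = -232112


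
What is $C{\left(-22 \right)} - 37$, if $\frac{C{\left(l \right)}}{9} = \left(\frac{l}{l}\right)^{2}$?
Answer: $-28$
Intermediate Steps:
$C{\left(l \right)} = 9$ ($C{\left(l \right)} = 9 \left(\frac{l}{l}\right)^{2} = 9 \cdot 1^{2} = 9 \cdot 1 = 9$)
$C{\left(-22 \right)} - 37 = 9 - 37 = -28$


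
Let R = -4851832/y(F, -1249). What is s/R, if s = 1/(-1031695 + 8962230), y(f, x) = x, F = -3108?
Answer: 1249/38477623490120 ≈ 3.2460e-11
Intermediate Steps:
s = 1/7930535 ≈ 1.2609e-7
R = 4851832/1249 (R = -4851832/(-1249) = -4851832*(-1/1249) = 4851832/1249 ≈ 3884.6)
s/R = 1/(7930535*(4851832/1249)) = (1/7930535)*(1249/4851832) = 1249/38477623490120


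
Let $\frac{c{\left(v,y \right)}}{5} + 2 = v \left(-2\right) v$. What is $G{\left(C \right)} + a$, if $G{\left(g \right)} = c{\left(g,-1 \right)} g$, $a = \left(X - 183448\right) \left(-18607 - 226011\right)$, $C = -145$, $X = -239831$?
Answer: $103572150122$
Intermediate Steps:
$a = 103541662422$ ($a = \left(-239831 - 183448\right) \left(-18607 - 226011\right) = \left(-423279\right) \left(-244618\right) = 103541662422$)
$c{\left(v,y \right)} = -10 - 10 v^{2}$ ($c{\left(v,y \right)} = -10 + 5 v \left(-2\right) v = -10 + 5 - 2 v v = -10 + 5 \left(- 2 v^{2}\right) = -10 - 10 v^{2}$)
$G{\left(g \right)} = g \left(-10 - 10 g^{2}\right)$ ($G{\left(g \right)} = \left(-10 - 10 g^{2}\right) g = g \left(-10 - 10 g^{2}\right)$)
$G{\left(C \right)} + a = \left(-10\right) \left(-145\right) \left(1 + \left(-145\right)^{2}\right) + 103541662422 = \left(-10\right) \left(-145\right) \left(1 + 21025\right) + 103541662422 = \left(-10\right) \left(-145\right) 21026 + 103541662422 = 30487700 + 103541662422 = 103572150122$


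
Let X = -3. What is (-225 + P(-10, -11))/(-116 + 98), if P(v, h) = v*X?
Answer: 65/6 ≈ 10.833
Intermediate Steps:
P(v, h) = -3*v (P(v, h) = v*(-3) = -3*v)
(-225 + P(-10, -11))/(-116 + 98) = (-225 - 3*(-10))/(-116 + 98) = (-225 + 30)/(-18) = -195*(-1/18) = 65/6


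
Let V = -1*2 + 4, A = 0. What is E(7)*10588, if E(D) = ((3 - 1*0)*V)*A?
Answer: 0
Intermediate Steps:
V = 2 (V = -2 + 4 = 2)
E(D) = 0 (E(D) = ((3 - 1*0)*2)*0 = ((3 + 0)*2)*0 = (3*2)*0 = 6*0 = 0)
E(7)*10588 = 0*10588 = 0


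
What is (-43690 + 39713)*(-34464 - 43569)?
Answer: 310337241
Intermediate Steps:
(-43690 + 39713)*(-34464 - 43569) = -3977*(-78033) = 310337241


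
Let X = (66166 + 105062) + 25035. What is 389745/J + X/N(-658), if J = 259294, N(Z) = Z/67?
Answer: -121762906263/6093409 ≈ -19983.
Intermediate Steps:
N(Z) = Z/67 (N(Z) = Z*(1/67) = Z/67)
X = 196263 (X = 171228 + 25035 = 196263)
389745/J + X/N(-658) = 389745/259294 + 196263/(((1/67)*(-658))) = 389745*(1/259294) + 196263/(-658/67) = 389745/259294 + 196263*(-67/658) = 389745/259294 - 13149621/658 = -121762906263/6093409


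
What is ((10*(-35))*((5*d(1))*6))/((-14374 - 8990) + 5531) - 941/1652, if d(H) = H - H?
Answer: -941/1652 ≈ -0.56961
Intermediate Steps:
d(H) = 0
((10*(-35))*((5*d(1))*6))/((-14374 - 8990) + 5531) - 941/1652 = ((10*(-35))*((5*0)*6))/((-14374 - 8990) + 5531) - 941/1652 = (-0*6)/(-23364 + 5531) - 941*1/1652 = -350*0/(-17833) - 941/1652 = 0*(-1/17833) - 941/1652 = 0 - 941/1652 = -941/1652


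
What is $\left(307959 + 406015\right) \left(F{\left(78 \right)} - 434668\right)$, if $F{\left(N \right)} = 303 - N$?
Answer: $-310181006482$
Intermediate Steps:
$\left(307959 + 406015\right) \left(F{\left(78 \right)} - 434668\right) = \left(307959 + 406015\right) \left(\left(303 - 78\right) - 434668\right) = 713974 \left(\left(303 - 78\right) - 434668\right) = 713974 \left(225 - 434668\right) = 713974 \left(-434443\right) = -310181006482$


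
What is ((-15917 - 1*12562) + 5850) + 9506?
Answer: -13123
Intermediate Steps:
((-15917 - 1*12562) + 5850) + 9506 = ((-15917 - 12562) + 5850) + 9506 = (-28479 + 5850) + 9506 = -22629 + 9506 = -13123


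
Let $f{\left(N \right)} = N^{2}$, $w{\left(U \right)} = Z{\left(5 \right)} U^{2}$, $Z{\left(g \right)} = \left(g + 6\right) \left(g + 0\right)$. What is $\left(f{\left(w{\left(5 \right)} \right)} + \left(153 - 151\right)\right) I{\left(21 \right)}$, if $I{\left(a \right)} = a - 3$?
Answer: $34031286$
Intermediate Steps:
$Z{\left(g \right)} = g \left(6 + g\right)$ ($Z{\left(g \right)} = \left(6 + g\right) g = g \left(6 + g\right)$)
$I{\left(a \right)} = -3 + a$
$w{\left(U \right)} = 55 U^{2}$ ($w{\left(U \right)} = 5 \left(6 + 5\right) U^{2} = 5 \cdot 11 U^{2} = 55 U^{2}$)
$\left(f{\left(w{\left(5 \right)} \right)} + \left(153 - 151\right)\right) I{\left(21 \right)} = \left(\left(55 \cdot 5^{2}\right)^{2} + \left(153 - 151\right)\right) \left(-3 + 21\right) = \left(\left(55 \cdot 25\right)^{2} + \left(153 - 151\right)\right) 18 = \left(1375^{2} + 2\right) 18 = \left(1890625 + 2\right) 18 = 1890627 \cdot 18 = 34031286$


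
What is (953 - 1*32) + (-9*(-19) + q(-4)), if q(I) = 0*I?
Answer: 1092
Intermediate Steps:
q(I) = 0
(953 - 1*32) + (-9*(-19) + q(-4)) = (953 - 1*32) + (-9*(-19) + 0) = (953 - 32) + (171 + 0) = 921 + 171 = 1092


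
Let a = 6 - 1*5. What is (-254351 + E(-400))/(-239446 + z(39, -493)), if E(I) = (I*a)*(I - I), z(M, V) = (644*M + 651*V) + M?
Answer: 254351/535234 ≈ 0.47521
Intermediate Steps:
z(M, V) = 645*M + 651*V
a = 1 (a = 6 - 5 = 1)
E(I) = 0 (E(I) = (I*1)*(I - I) = I*0 = 0)
(-254351 + E(-400))/(-239446 + z(39, -493)) = (-254351 + 0)/(-239446 + (645*39 + 651*(-493))) = -254351/(-239446 + (25155 - 320943)) = -254351/(-239446 - 295788) = -254351/(-535234) = -254351*(-1/535234) = 254351/535234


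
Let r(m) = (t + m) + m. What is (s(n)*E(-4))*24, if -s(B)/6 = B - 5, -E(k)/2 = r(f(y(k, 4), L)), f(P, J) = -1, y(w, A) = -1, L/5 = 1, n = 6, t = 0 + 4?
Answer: 576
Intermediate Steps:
t = 4
L = 5 (L = 5*1 = 5)
r(m) = 4 + 2*m (r(m) = (4 + m) + m = 4 + 2*m)
E(k) = -4 (E(k) = -2*(4 + 2*(-1)) = -2*(4 - 2) = -2*2 = -4)
s(B) = 30 - 6*B (s(B) = -6*(B - 5) = -6*(-5 + B) = 30 - 6*B)
(s(n)*E(-4))*24 = ((30 - 6*6)*(-4))*24 = ((30 - 36)*(-4))*24 = -6*(-4)*24 = 24*24 = 576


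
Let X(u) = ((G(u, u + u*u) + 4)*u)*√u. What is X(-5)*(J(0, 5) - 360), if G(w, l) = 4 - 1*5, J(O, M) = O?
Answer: 5400*I*√5 ≈ 12075.0*I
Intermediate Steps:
G(w, l) = -1 (G(w, l) = 4 - 5 = -1)
X(u) = 3*u^(3/2) (X(u) = ((-1 + 4)*u)*√u = (3*u)*√u = 3*u^(3/2))
X(-5)*(J(0, 5) - 360) = (3*(-5)^(3/2))*(0 - 360) = (3*(-5*I*√5))*(-360) = -15*I*√5*(-360) = 5400*I*√5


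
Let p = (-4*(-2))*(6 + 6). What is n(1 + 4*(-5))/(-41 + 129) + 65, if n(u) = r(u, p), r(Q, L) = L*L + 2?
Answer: 679/4 ≈ 169.75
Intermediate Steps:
p = 96 (p = 8*12 = 96)
r(Q, L) = 2 + L**2 (r(Q, L) = L**2 + 2 = 2 + L**2)
n(u) = 9218 (n(u) = 2 + 96**2 = 2 + 9216 = 9218)
n(1 + 4*(-5))/(-41 + 129) + 65 = 9218/(-41 + 129) + 65 = 9218/88 + 65 = 9218*(1/88) + 65 = 419/4 + 65 = 679/4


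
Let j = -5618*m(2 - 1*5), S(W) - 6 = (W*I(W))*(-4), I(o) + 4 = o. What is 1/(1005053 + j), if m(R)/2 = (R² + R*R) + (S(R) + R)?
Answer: 1/1712921 ≈ 5.8380e-7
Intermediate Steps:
I(o) = -4 + o
S(W) = 6 - 4*W*(-4 + W) (S(W) = 6 + (W*(-4 + W))*(-4) = 6 - 4*W*(-4 + W))
m(R) = 12 + 2*R + 4*R² - 8*R*(-4 + R) (m(R) = 2*((R² + R*R) + ((6 - 4*R*(-4 + R)) + R)) = 2*((R² + R²) + (6 + R - 4*R*(-4 + R))) = 2*(2*R² + (6 + R - 4*R*(-4 + R))) = 2*(6 + R + 2*R² - 4*R*(-4 + R)) = 12 + 2*R + 4*R² - 8*R*(-4 + R))
j = 707868 (j = -5618*(12 - 4*(2 - 1*5)² + 34*(2 - 1*5)) = -5618*(12 - 4*(2 - 5)² + 34*(2 - 5)) = -5618*(12 - 4*(-3)² + 34*(-3)) = -5618*(12 - 4*9 - 102) = -5618*(12 - 36 - 102) = -5618*(-126) = 707868)
1/(1005053 + j) = 1/(1005053 + 707868) = 1/1712921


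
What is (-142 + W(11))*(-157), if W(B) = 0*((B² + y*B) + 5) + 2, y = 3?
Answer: 21980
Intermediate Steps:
W(B) = 2 (W(B) = 0*((B² + 3*B) + 5) + 2 = 0*(5 + B² + 3*B) + 2 = 0 + 2 = 2)
(-142 + W(11))*(-157) = (-142 + 2)*(-157) = -140*(-157) = 21980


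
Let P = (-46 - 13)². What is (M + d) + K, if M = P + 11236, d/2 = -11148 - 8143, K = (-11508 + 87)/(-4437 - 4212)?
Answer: -22932996/961 ≈ -23864.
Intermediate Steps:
P = 3481 (P = (-59)² = 3481)
K = 1269/961 (K = -11421/(-8649) = -11421*(-1/8649) = 1269/961 ≈ 1.3205)
d = -38582 (d = 2*(-11148 - 8143) = 2*(-19291) = -38582)
M = 14717 (M = 3481 + 11236 = 14717)
(M + d) + K = (14717 - 38582) + 1269/961 = -23865 + 1269/961 = -22932996/961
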